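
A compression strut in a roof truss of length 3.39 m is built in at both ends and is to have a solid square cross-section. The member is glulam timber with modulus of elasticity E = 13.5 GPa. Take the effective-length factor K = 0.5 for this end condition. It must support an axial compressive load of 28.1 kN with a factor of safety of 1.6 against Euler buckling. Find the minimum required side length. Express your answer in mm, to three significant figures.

a ≈ 58.4 mm

Required P_cr = n·P = 1.6 × 28.1 = 44.96 kN
L_e = K·L = 0.5 × 3.39 = 1.695 m
Required I = P_cr·L_e²/(π²E) = 4.496×10^4 × 1.695² / (π² × 1.35×10^10) = 9.695×10^-7 m⁴
I_req = 9.695×10^5 mm⁴
Solid square: I = a⁴/12  ⇒  a = (12I)^(1/4) = (12×9.695×10^5)^(1/4) = 58.4 mm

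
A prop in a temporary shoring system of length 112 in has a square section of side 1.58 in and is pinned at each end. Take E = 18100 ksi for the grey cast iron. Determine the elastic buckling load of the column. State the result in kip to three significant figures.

P_cr ≈ 7.40 kip

I = a⁴/12 = 1.58⁴/12 = 0.5193 in⁴
Effective length L_e = K·L = 1 × 112 = 112.0 in
P_cr = π²EI / L_e² = π² × 18100×10³ × 0.5193 / 112.0² = 7.396×10^3 lb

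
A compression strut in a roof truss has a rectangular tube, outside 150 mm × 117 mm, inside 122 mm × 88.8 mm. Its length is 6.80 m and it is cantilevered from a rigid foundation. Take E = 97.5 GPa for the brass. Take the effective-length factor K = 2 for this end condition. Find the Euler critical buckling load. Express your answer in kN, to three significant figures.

P_cr ≈ 67.1 kN

Weak-axis I_min = (h_o·b_o³ − h_i·b_i³)/12 with b_o = 117, b_i = 88.80 mm (shorter outer/inner sides).
I_min = (150×117³ − 122.0×88.80³)/12 = 1.290×10^7 mm⁴
I = 1.290×10^7 mm⁴ = 1.290×10^-5 m⁴
Effective length L_e = K·L = 2 × 6.80 = 13.60 m
P_cr = π²EI / L_e² = π² × 97.5×10⁹ × 1.290×10^-5 / 13.60² = 6.712×10^4 N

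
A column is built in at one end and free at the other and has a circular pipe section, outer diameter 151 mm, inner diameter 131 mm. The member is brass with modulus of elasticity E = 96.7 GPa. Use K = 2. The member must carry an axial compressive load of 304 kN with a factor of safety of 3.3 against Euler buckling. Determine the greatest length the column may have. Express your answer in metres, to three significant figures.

d_o = 151 mm, d_i = 131 mm
I = π(d_o⁴ − d_i⁴)/64 = π(151⁴ − 131.0⁴)/64 = 1.106×10^7 mm⁴
I = 1.106×10^-5 m⁴
Required critical load P_cr = n·P = 3.3 × 304 = 1003 kN = 1.003×10^6 N
From P_cr = π²EI/(K·L)²:  L = (1/K)·√(π²EI/P_cr) = (1/2)·√(π²×9.67×10^10×1.106×10^-5/1.003×10^6)
L = 1.62 m

L_max ≈ 1.62 m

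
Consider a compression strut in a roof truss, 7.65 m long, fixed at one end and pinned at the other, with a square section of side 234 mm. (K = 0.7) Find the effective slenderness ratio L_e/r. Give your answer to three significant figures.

λ ≈ 79.3

I = a⁴/12 = 234⁴/12 = 2.499×10^8 mm⁴
A = 5.476×10^4 mm²;  r_min = √(I/A) = √(2.499×10^8/5.476×10^4) = 67.55 mm
L_e = K·L = 0.7 × 7.65 m = 5.355 m = 5355.0 mm
λ = L_e / r_min = 5355.0 / 67.55 = 79.3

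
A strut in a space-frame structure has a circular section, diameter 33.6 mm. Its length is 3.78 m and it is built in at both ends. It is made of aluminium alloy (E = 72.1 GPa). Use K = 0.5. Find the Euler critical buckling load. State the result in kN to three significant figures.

P_cr ≈ 12.5 kN

I = πd⁴/64 = π×33.6⁴/64 = 6.256×10^4 mm⁴
I = 6.256×10^4 mm⁴ = 6.256×10^-8 m⁴
Effective length L_e = K·L = 0.5 × 3.78 = 1.890 m
P_cr = π²EI / L_e² = π² × 72.1×10⁹ × 6.256×10^-8 / 1.890² = 1.246×10^4 N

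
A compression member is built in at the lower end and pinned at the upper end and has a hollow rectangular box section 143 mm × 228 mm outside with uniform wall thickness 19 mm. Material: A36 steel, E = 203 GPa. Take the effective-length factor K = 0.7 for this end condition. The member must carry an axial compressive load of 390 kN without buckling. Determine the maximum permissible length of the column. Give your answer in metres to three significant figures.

L_max ≈ 19.8 m

Inner dimensions: h_i = 228 − 2×19 = 190.0 mm, b_i = 143 − 2×19 = 105.0 mm
Weak-axis I_min = (h_o·b_o³ − h_i·b_i³)/12 with b_o = 143, b_i = 105.0 mm (shorter outer/inner sides).
I_min = (228×143³ − 190.0×105.0³)/12 = 3.723×10^7 mm⁴
I = 3.723×10^-5 m⁴
At the buckling limit P_cr = P = 3.900×10^5 N
From P_cr = π²EI/(K·L)²:  L = (1/K)·√(π²EI/P_cr) = (1/0.7)·√(π²×2.03×10^11×3.723×10^-5/3.900×10^5)
L = 19.8 m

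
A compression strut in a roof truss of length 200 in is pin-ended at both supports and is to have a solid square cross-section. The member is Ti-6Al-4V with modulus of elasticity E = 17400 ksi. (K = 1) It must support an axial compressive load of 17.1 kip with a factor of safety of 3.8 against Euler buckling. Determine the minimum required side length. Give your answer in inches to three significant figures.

Required P_cr = n·P = 3.8 × 17.1 = 64.98 kip
L_e = K·L = 1 × 200 = 200.0 in
Required I = P_cr·L_e²/(π²E) = 6.498×10^4 × 200.0² / (π² × 1.74×10^7) = 15.14 in⁴
Solid square: I = a⁴/12  ⇒  a = (12I)^(1/4) = (12×15.14)^(1/4) = 3.67 in

a ≈ 3.67 in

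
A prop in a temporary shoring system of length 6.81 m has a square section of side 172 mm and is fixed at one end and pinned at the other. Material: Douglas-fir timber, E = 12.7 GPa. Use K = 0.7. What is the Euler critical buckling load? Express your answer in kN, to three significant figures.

I = a⁴/12 = 172⁴/12 = 7.293×10^7 mm⁴
I = 7.293×10^7 mm⁴ = 7.293×10^-5 m⁴
Effective length L_e = K·L = 0.7 × 6.81 = 4.767 m
P_cr = π²EI / L_e² = π² × 12.7×10⁹ × 7.293×10^-5 / 4.767² = 4.023×10^5 N

P_cr ≈ 402 kN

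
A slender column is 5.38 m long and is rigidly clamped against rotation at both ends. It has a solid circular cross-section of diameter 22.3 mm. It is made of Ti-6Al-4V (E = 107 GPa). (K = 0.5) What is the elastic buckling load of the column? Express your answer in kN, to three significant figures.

P_cr ≈ 1.77 kN

I = πd⁴/64 = π×22.3⁴/64 = 1.214×10^4 mm⁴
I = 1.214×10^4 mm⁴ = 1.214×10^-8 m⁴
Effective length L_e = K·L = 0.5 × 5.38 = 2.690 m
P_cr = π²EI / L_e² = π² × 107×10⁹ × 1.214×10^-8 / 2.690² = 1.772×10^3 N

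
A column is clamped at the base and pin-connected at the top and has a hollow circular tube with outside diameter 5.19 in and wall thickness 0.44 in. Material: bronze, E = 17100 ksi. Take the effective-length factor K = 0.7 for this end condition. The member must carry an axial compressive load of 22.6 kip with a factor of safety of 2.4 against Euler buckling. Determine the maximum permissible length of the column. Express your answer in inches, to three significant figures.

Inner diameter d_i = 5.19 − 2×0.44 = 4.310 in
I = π(d_o⁴ − d_i⁴)/64 = π(5.19⁴ − 4.310⁴)/64 = 18.68 in⁴
Required critical load P_cr = n·P = 2.4 × 22.6 = 54.24 kip = 5.424×10^4 lb
From P_cr = π²EI/(K·L)²:  L = (1/K)·√(π²EI/P_cr) = (1/0.7)·√(π²×1.71×10^7×18.68/5.424×10^4)
L = 344 in

L_max ≈ 344 in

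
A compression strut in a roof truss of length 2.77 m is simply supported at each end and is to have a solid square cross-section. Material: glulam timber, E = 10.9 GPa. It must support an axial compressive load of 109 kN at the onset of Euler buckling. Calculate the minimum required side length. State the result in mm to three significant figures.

a ≈ 98.3 mm

L_e = K·L = 1 × 2.77 = 2.770 m
Required I = P_cr·L_e²/(π²E) = 1.090×10^5 × 2.770² / (π² × 1.09×10^10) = 7.774×10^-6 m⁴
I_req = 7.774×10^6 mm⁴
Solid square: I = a⁴/12  ⇒  a = (12I)^(1/4) = (12×7.774×10^6)^(1/4) = 98.3 mm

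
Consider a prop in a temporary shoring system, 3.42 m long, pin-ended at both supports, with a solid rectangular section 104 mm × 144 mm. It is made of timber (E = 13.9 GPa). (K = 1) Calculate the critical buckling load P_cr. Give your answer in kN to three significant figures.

P_cr ≈ 158 kN

Buckling occurs about the weak axis: I_min = h·b³/12 with b = 104 mm (the shorter side).
I_min = 144×104³/12 = 1.350×10^7 mm⁴
I = 1.350×10^7 mm⁴ = 1.350×10^-5 m⁴
Effective length L_e = K·L = 1 × 3.42 = 3.420 m
P_cr = π²EI / L_e² = π² × 13.9×10⁹ × 1.350×10^-5 / 3.420² = 1.583×10^5 N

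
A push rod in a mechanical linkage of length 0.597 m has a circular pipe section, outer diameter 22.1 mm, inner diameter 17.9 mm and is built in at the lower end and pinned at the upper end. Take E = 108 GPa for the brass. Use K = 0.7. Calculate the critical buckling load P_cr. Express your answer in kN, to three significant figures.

d_o = 22.1 mm, d_i = 17.9 mm
I = π(d_o⁴ − d_i⁴)/64 = π(22.1⁴ − 17.90⁴)/64 = 6.670×10^3 mm⁴
I = 6.670×10^3 mm⁴ = 6.670×10^-9 m⁴
Effective length L_e = K·L = 0.7 × 0.597 = 0.4179 m
P_cr = π²EI / L_e² = π² × 108×10⁹ × 6.670×10^-9 / 0.4179² = 4.071×10^4 N

P_cr ≈ 40.7 kN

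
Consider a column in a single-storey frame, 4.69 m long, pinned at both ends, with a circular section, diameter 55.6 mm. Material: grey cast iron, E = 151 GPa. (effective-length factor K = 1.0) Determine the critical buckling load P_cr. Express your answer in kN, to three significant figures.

P_cr ≈ 31.8 kN

I = πd⁴/64 = π×55.6⁴/64 = 4.691×10^5 mm⁴
I = 4.691×10^5 mm⁴ = 4.691×10^-7 m⁴
Effective length L_e = K·L = 1 × 4.69 = 4.690 m
P_cr = π²EI / L_e² = π² × 151×10⁹ × 4.691×10^-7 / 4.690² = 3.178×10^4 N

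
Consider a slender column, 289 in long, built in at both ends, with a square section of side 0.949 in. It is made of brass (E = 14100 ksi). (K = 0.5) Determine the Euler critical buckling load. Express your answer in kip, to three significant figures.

P_cr ≈ 0.450 kip

I = a⁴/12 = 0.949⁴/12 = 6.759×10^-2 in⁴
Effective length L_e = K·L = 0.5 × 289 = 144.5 in
P_cr = π²EI / L_e² = π² × 14100×10³ × 6.759×10^-2 / 144.5² = 450.5 lb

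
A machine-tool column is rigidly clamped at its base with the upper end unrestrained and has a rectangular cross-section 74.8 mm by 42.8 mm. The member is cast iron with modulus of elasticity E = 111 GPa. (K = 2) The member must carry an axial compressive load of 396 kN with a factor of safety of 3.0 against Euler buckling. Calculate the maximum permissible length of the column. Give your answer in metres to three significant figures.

Buckling occurs about the weak axis: I_min = h·b³/12 with b = 42.8 mm (the shorter side).
I_min = 74.8×42.8³/12 = 4.887×10^5 mm⁴
I = 4.887×10^-7 m⁴
Required critical load P_cr = n·P = 3.0 × 396 = 1188 kN = 1.188×10^6 N
From P_cr = π²EI/(K·L)²:  L = (1/K)·√(π²EI/P_cr) = (1/2)·√(π²×1.11×10^11×4.887×10^-7/1.188×10^6)
L = 0.336 m

L_max ≈ 0.336 m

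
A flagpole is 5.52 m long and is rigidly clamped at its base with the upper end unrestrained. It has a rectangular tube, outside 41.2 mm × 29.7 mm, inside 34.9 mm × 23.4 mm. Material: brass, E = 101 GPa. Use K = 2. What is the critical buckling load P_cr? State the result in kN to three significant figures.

Weak-axis I_min = (h_o·b_o³ − h_i·b_i³)/12 with b_o = 29.7, b_i = 23.40 mm (shorter outer/inner sides).
I_min = (41.2×29.7³ − 34.90×23.40³)/12 = 5.268×10^4 mm⁴
I = 5.268×10^4 mm⁴ = 5.268×10^-8 m⁴
Effective length L_e = K·L = 2 × 5.52 = 11.04 m
P_cr = π²EI / L_e² = π² × 101×10⁹ × 5.268×10^-8 / 11.04² = 430.9 N

P_cr ≈ 0.431 kN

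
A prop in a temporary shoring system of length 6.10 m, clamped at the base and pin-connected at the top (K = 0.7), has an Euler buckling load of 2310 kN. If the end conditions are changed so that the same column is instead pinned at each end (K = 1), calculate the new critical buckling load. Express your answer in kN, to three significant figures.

P_cr ∝ 1/K², so P_cr,new = P_cr,old × (K_old/K_new)² = 2310 × (0.7/1)²
= 2310 × 0.4900 = 1130 kN

P_cr ≈ 1130 kN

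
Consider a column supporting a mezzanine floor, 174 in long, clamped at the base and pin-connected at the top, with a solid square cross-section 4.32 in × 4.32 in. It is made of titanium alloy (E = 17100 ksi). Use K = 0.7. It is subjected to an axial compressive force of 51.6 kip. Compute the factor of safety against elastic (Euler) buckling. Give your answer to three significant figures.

n ≈ 6.40

I = a⁴/12 = 4.32⁴/12 = 29.02 in⁴
Effective length L_e = K·L = 0.7 × 174 = 121.8 in
P_cr = π²EI / L_e² = π² × 17100×10³ × 29.02 / 121.8² = 3.302×10^5 lb
Factor of safety n = P_cr / P = 330.18 / 51.6 = 6.40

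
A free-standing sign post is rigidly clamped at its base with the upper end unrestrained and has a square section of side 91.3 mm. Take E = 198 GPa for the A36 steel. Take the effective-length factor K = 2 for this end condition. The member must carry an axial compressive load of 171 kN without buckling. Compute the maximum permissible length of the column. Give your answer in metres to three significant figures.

L_max ≈ 4.07 m

I = a⁴/12 = 91.3⁴/12 = 5.790×10^6 mm⁴
I = 5.790×10^-6 m⁴
At the buckling limit P_cr = P = 1.710×10^5 N
From P_cr = π²EI/(K·L)²:  L = (1/K)·√(π²EI/P_cr) = (1/2)·√(π²×1.98×10^11×5.790×10^-6/1.710×10^5)
L = 4.07 m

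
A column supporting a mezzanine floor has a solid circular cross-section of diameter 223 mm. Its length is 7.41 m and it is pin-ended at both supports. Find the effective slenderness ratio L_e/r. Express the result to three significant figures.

I = πd⁴/64 = π×223⁴/64 = 1.214×10^8 mm⁴
A = 3.906×10^4 mm²;  r_min = √(I/A) = √(1.214×10^8/3.906×10^4) = 55.75 mm
L_e = K·L = 1 × 7.41 m = 7.410 m = 7410.0 mm
λ = L_e / r_min = 7410.0 / 55.75 = 133

λ ≈ 133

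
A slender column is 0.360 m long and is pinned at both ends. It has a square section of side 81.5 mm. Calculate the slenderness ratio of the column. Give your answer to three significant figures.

I = a⁴/12 = 81.5⁴/12 = 3.677×10^6 mm⁴
A = 6.642×10^3 mm²;  r_min = √(I/A) = √(3.677×10^6/6.642×10^3) = 23.53 mm
L_e = K·L = 1 × 0.360 m = 0.3600 m = 360.00 mm
λ = L_e / r_min = 360.00 / 23.53 = 15.3

λ ≈ 15.3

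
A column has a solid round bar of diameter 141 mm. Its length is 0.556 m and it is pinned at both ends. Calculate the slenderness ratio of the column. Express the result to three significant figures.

λ ≈ 15.8

I = πd⁴/64 = π×141⁴/64 = 1.940×10^7 mm⁴
A = 1.561×10^4 mm²;  r_min = √(I/A) = √(1.940×10^7/1.561×10^4) = 35.25 mm
L_e = K·L = 1 × 0.556 m = 0.5560 m = 556.00 mm
λ = L_e / r_min = 556.00 / 35.25 = 15.8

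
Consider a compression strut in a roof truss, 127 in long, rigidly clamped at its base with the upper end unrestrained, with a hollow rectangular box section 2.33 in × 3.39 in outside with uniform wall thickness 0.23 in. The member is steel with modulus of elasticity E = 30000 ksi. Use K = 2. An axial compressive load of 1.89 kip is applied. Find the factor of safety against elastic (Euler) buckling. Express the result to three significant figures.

n ≈ 4.80

Inner dimensions: h_i = 3.39 − 2×0.23 = 2.930 in, b_i = 2.33 − 2×0.23 = 1.870 in
Weak-axis I_min = (h_o·b_o³ − h_i·b_i³)/12 with b_o = 2.33, b_i = 1.870 in (shorter outer/inner sides).
I_min = (3.39×2.33³ − 2.930×1.870³)/12 = 1.977 in⁴
Effective length L_e = K·L = 2 × 127 = 254.0 in
P_cr = π²EI / L_e² = π² × 30000×10³ × 1.977 / 254.0² = 9.072×10^3 lb
Factor of safety n = P_cr / P = 9.0722 / 1.89 = 4.80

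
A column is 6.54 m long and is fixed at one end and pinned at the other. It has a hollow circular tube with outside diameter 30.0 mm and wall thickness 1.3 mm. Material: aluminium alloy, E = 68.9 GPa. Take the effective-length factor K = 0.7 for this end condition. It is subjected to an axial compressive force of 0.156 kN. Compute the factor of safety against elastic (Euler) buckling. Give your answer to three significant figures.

n ≈ 2.52

Inner diameter d_i = 30.0 − 2×1.3 = 27.40 mm
I = π(d_o⁴ − d_i⁴)/64 = π(30.0⁴ − 27.40⁴)/64 = 1.209×10^4 mm⁴
I = 1.209×10^4 mm⁴ = 1.209×10^-8 m⁴
Effective length L_e = K·L = 0.7 × 6.54 = 4.578 m
P_cr = π²EI / L_e² = π² × 68.9×10⁹ × 1.209×10^-8 / 4.578² = 392.4 N
Factor of safety n = P_cr / P = 0.39238 / 0.156 = 2.52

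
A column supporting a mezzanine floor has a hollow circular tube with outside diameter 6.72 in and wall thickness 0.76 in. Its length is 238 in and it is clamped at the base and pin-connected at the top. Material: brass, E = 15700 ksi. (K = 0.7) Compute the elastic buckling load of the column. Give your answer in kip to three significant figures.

Inner diameter d_i = 6.72 − 2×0.76 = 5.200 in
I = π(d_o⁴ − d_i⁴)/64 = π(6.72⁴ − 5.200⁴)/64 = 64.21 in⁴
Effective length L_e = K·L = 0.7 × 238 = 166.6 in
P_cr = π²EI / L_e² = π² × 15700×10³ × 64.21 / 166.6² = 3.585×10^5 lb

P_cr ≈ 358 kip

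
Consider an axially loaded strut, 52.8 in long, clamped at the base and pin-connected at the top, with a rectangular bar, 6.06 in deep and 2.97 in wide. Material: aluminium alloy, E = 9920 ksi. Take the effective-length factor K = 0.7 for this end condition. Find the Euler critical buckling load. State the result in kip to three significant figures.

P_cr ≈ 948 kip

Buckling occurs about the weak axis: I_min = h·b³/12 with b = 2.97 in (the shorter side).
I_min = 6.06×2.97³/12 = 13.23 in⁴
Effective length L_e = K·L = 0.7 × 52.8 = 36.96 in
P_cr = π²EI / L_e² = π² × 9920×10³ × 13.23 / 36.96² = 9.482×10^5 lb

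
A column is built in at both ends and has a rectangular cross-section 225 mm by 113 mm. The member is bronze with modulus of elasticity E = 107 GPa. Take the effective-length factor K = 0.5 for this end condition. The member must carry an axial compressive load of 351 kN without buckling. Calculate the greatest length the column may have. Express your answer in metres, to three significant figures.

L_max ≈ 18.0 m

Buckling occurs about the weak axis: I_min = h·b³/12 with b = 113 mm (the shorter side).
I_min = 225×113³/12 = 2.705×10^7 mm⁴
I = 2.705×10^-5 m⁴
At the buckling limit P_cr = P = 3.510×10^5 N
From P_cr = π²EI/(K·L)²:  L = (1/K)·√(π²EI/P_cr) = (1/0.5)·√(π²×1.07×10^11×2.705×10^-5/3.510×10^5)
L = 18.0 m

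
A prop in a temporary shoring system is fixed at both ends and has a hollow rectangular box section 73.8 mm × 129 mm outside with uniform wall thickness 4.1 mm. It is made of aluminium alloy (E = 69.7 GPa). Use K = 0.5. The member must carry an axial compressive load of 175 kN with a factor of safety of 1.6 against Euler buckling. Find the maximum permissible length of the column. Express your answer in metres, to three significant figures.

L_max ≈ 3.81 m

Inner dimensions: h_i = 129 − 2×4.1 = 120.8 mm, b_i = 73.8 − 2×4.1 = 65.60 mm
Weak-axis I_min = (h_o·b_o³ − h_i·b_i³)/12 with b_o = 73.8, b_i = 65.60 mm (shorter outer/inner sides).
I_min = (129×73.8³ − 120.8×65.60³)/12 = 1.479×10^6 mm⁴
I = 1.479×10^-6 m⁴
Required critical load P_cr = n·P = 1.6 × 175 = 280.0 kN = 2.800×10^5 N
From P_cr = π²EI/(K·L)²:  L = (1/K)·√(π²EI/P_cr) = (1/0.5)·√(π²×6.97×10^10×1.479×10^-6/2.800×10^5)
L = 3.81 m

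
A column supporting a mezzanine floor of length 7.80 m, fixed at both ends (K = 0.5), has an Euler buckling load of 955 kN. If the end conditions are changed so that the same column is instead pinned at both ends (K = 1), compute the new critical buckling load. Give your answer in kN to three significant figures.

P_cr ∝ 1/K², so P_cr,new = P_cr,old × (K_old/K_new)² = 955 × (0.5/1)²
= 955 × 0.2500 = 239 kN

P_cr ≈ 239 kN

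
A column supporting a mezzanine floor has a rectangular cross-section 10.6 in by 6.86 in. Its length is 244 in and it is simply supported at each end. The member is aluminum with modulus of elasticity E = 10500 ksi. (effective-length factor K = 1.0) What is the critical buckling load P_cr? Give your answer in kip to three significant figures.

P_cr ≈ 496 kip

Buckling occurs about the weak axis: I_min = h·b³/12 with b = 6.86 in (the shorter side).
I_min = 10.6×6.86³/12 = 285.2 in⁴
Effective length L_e = K·L = 1 × 244 = 244.0 in
P_cr = π²EI / L_e² = π² × 10500×10³ × 285.2 / 244.0² = 4.964×10^5 lb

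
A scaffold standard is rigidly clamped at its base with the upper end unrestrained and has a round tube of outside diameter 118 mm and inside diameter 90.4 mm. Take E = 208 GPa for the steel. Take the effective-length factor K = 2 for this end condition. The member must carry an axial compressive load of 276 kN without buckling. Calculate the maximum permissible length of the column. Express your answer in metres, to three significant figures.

d_o = 118 mm, d_i = 90.4 mm
I = π(d_o⁴ − d_i⁴)/64 = π(118⁴ − 90.40⁴)/64 = 6.239×10^6 mm⁴
I = 6.239×10^-6 m⁴
At the buckling limit P_cr = P = 2.760×10^5 N
From P_cr = π²EI/(K·L)²:  L = (1/K)·√(π²EI/P_cr) = (1/2)·√(π²×2.08×10^11×6.239×10^-6/2.760×10^5)
L = 3.41 m

L_max ≈ 3.41 m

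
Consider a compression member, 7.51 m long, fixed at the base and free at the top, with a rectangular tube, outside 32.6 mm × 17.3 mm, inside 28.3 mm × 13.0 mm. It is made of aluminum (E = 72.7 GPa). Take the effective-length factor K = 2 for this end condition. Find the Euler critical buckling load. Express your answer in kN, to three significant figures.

P_cr ≈ 0.0283 kN

Weak-axis I_min = (h_o·b_o³ − h_i·b_i³)/12 with b_o = 17.3, b_i = 13.00 mm (shorter outer/inner sides).
I_min = (32.6×17.3³ − 28.30×13.00³)/12 = 8.885×10^3 mm⁴
I = 8.885×10^3 mm⁴ = 8.885×10^-9 m⁴
Effective length L_e = K·L = 2 × 7.51 = 15.02 m
P_cr = π²EI / L_e² = π² × 72.7×10⁹ × 8.885×10^-9 / 15.02² = 28.26 N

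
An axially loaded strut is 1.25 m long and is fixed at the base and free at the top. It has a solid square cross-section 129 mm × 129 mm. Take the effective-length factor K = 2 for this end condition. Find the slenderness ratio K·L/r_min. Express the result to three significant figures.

λ ≈ 67.1

I = a⁴/12 = 129⁴/12 = 2.308×10^7 mm⁴
A = 1.664×10^4 mm²;  r_min = √(I/A) = √(2.308×10^7/1.664×10^4) = 37.24 mm
L_e = K·L = 2 × 1.25 m = 2.500 m = 2500.0 mm
λ = L_e / r_min = 2500.0 / 37.24 = 67.1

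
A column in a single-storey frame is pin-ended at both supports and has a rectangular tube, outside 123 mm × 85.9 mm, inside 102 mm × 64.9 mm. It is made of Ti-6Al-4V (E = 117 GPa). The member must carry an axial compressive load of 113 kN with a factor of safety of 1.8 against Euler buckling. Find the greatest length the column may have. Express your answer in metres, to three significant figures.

Weak-axis I_min = (h_o·b_o³ − h_i·b_i³)/12 with b_o = 85.9, b_i = 64.90 mm (shorter outer/inner sides).
I_min = (123×85.9³ − 102.0×64.90³)/12 = 4.173×10^6 mm⁴
I = 4.173×10^-6 m⁴
Required critical load P_cr = n·P = 1.8 × 113 = 203.4 kN = 2.034×10^5 N
From P_cr = π²EI/(K·L)²:  L = (1/K)·√(π²EI/P_cr) = (1/1)·√(π²×1.17×10^11×4.173×10^-6/2.034×10^5)
L = 4.87 m

L_max ≈ 4.87 m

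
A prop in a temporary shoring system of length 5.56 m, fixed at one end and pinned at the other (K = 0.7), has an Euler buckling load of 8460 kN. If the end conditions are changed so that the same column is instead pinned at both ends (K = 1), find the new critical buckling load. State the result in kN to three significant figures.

P_cr ∝ 1/K², so P_cr,new = P_cr,old × (K_old/K_new)² = 8460 × (0.7/1)²
= 8460 × 0.4900 = 4150 kN

P_cr ≈ 4150 kN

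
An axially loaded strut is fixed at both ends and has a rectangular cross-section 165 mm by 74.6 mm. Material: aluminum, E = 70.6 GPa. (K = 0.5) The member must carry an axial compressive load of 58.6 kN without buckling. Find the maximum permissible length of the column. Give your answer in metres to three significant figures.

L_max ≈ 16.5 m

Buckling occurs about the weak axis: I_min = h·b³/12 with b = 74.6 mm (the shorter side).
I_min = 165×74.6³/12 = 5.708×10^6 mm⁴
I = 5.708×10^-6 m⁴
At the buckling limit P_cr = P = 5.860×10^4 N
From P_cr = π²EI/(K·L)²:  L = (1/K)·√(π²EI/P_cr) = (1/0.5)·√(π²×7.06×10^10×5.708×10^-6/5.860×10^4)
L = 16.5 m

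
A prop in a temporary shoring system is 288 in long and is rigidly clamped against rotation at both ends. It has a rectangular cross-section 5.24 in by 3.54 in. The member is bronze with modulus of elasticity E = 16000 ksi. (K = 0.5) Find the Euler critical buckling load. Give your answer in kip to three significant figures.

Buckling occurs about the weak axis: I_min = h·b³/12 with b = 3.54 in (the shorter side).
I_min = 5.24×3.54³/12 = 19.37 in⁴
Effective length L_e = K·L = 0.5 × 288 = 144.0 in
P_cr = π²EI / L_e² = π² × 16000×10³ × 19.37 / 144.0² = 1.475×10^5 lb

P_cr ≈ 148 kip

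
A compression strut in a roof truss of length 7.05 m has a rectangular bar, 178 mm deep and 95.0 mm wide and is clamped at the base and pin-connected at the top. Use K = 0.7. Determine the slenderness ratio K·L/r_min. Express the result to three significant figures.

λ ≈ 180

For a rectangle r_min = b/√12 = 95.0/√12 = 27.42 mm
L_e = K·L = 0.7 × 7.05 m = 4.935 m = 4935.0 mm
λ = L_e / r_min = 4935.0 / 27.42 = 180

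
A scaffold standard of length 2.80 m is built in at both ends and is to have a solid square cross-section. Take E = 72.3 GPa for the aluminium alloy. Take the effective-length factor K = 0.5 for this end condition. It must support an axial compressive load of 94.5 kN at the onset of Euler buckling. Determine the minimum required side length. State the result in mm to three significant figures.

L_e = K·L = 0.5 × 2.80 = 1.400 m
Required I = P_cr·L_e²/(π²E) = 9.450×10^4 × 1.400² / (π² × 7.23×10^10) = 2.596×10^-7 m⁴
I_req = 2.596×10^5 mm⁴
Solid square: I = a⁴/12  ⇒  a = (12I)^(1/4) = (12×2.596×10^5)^(1/4) = 42.0 mm

a ≈ 42.0 mm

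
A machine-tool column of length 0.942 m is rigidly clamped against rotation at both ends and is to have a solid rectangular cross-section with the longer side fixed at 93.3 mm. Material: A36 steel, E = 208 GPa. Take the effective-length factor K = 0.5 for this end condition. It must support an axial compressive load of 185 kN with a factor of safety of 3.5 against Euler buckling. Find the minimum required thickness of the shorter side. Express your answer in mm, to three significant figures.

b ≈ 20.8 mm

Required P_cr = n·P = 3.5 × 185 = 647.5 kN
L_e = K·L = 0.5 × 0.942 = 0.4710 m
Required I = P_cr·L_e²/(π²E) = 6.475×10^5 × 0.4710² / (π² × 2.08×10^11) = 6.997×10^-8 m⁴
I_req = 6.997×10^4 mm⁴
Rectangle, weak axis: I_min = h·b³/12 with h = 93.3 mm fixed  ⇒  b = (12I/h)^(1/3) = 20.8 mm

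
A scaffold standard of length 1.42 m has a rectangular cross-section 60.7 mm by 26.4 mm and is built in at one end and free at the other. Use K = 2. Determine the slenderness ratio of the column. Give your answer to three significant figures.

For a rectangle r_min = b/√12 = 26.4/√12 = 7.621 mm
L_e = K·L = 2 × 1.42 m = 2.840 m = 2840.0 mm
λ = L_e / r_min = 2840.0 / 7.621 = 373

λ ≈ 373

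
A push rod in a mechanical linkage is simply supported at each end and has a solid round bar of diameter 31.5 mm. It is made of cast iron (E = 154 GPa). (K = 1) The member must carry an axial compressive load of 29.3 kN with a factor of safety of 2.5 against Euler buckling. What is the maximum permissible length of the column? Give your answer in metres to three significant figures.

I = πd⁴/64 = π×31.5⁴/64 = 4.833×10^4 mm⁴
I = 4.833×10^-8 m⁴
Required critical load P_cr = n·P = 2.5 × 29.3 = 73.25 kN = 7.325×10^4 N
From P_cr = π²EI/(K·L)²:  L = (1/K)·√(π²EI/P_cr) = (1/1)·√(π²×1.54×10^11×4.833×10^-8/7.325×10^4)
L = 1.00 m

L_max ≈ 1.00 m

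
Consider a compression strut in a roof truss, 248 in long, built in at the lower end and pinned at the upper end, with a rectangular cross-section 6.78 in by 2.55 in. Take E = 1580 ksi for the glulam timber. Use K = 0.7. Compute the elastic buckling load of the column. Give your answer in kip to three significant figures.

P_cr ≈ 4.85 kip

Buckling occurs about the weak axis: I_min = h·b³/12 with b = 2.55 in (the shorter side).
I_min = 6.78×2.55³/12 = 9.368 in⁴
Effective length L_e = K·L = 0.7 × 248 = 173.6 in
P_cr = π²EI / L_e² = π² × 1580×10³ × 9.368 / 173.6² = 4.848×10^3 lb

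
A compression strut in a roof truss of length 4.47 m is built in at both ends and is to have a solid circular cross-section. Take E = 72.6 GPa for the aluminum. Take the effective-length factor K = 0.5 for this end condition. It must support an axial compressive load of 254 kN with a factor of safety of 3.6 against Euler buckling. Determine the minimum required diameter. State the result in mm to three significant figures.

d ≈ 107 mm

Required P_cr = n·P = 3.6 × 254 = 914.4 kN
L_e = K·L = 0.5 × 4.47 = 2.235 m
Required I = P_cr·L_e²/(π²E) = 9.144×10^5 × 2.235² / (π² × 7.26×10^10) = 6.375×10^-6 m⁴
I_req = 6.375×10^6 mm⁴
Solid circle: I = πd⁴/64  ⇒  d = (64I/π)^(1/4) = (64×6.375×10^6/π)^(1/4) = 107 mm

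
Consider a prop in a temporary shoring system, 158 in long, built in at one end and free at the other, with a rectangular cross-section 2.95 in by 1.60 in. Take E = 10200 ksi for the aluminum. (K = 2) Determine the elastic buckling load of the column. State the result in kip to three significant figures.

Buckling occurs about the weak axis: I_min = h·b³/12 with b = 1.60 in (the shorter side).
I_min = 2.95×1.60³/12 = 1.007 in⁴
Effective length L_e = K·L = 2 × 158 = 316.0 in
P_cr = π²EI / L_e² = π² × 10200×10³ × 1.007 / 316.0² = 1.015×10^3 lb

P_cr ≈ 1.02 kip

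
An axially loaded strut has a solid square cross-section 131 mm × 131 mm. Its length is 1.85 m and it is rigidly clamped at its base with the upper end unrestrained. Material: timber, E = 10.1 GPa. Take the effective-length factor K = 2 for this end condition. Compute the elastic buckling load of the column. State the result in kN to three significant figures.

P_cr ≈ 179 kN

I = a⁴/12 = 131⁴/12 = 2.454×10^7 mm⁴
I = 2.454×10^7 mm⁴ = 2.454×10^-5 m⁴
Effective length L_e = K·L = 2 × 1.85 = 3.700 m
P_cr = π²EI / L_e² = π² × 10.1×10⁹ × 2.454×10^-5 / 3.700² = 1.787×10^5 N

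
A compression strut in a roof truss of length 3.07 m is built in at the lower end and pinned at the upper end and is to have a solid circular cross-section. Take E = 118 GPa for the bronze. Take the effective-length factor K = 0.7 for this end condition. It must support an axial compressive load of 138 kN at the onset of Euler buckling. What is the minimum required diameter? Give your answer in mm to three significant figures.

d ≈ 57.8 mm

L_e = K·L = 0.7 × 3.07 = 2.149 m
Required I = P_cr·L_e²/(π²E) = 1.380×10^5 × 2.149² / (π² × 1.18×10^11) = 5.472×10^-7 m⁴
I_req = 5.472×10^5 mm⁴
Solid circle: I = πd⁴/64  ⇒  d = (64I/π)^(1/4) = (64×5.472×10^5/π)^(1/4) = 57.8 mm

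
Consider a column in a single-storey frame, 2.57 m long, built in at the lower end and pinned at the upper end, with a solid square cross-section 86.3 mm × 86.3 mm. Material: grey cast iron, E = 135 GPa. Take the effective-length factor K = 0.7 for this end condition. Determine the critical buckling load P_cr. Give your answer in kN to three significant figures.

P_cr ≈ 1900 kN

I = a⁴/12 = 86.3⁴/12 = 4.622×10^6 mm⁴
I = 4.622×10^6 mm⁴ = 4.622×10^-6 m⁴
Effective length L_e = K·L = 0.7 × 2.57 = 1.799 m
P_cr = π²EI / L_e² = π² × 135×10⁹ × 4.622×10^-6 / 1.799² = 1.903×10^6 N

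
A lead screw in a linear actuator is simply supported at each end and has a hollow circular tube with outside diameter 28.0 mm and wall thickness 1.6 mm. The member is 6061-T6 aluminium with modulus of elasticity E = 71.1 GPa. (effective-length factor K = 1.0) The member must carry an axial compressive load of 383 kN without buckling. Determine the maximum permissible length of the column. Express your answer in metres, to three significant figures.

L_max ≈ 0.146 m

Inner diameter d_i = 28.0 − 2×1.6 = 24.80 mm
I = π(d_o⁴ − d_i⁴)/64 = π(28.0⁴ − 24.80⁴)/64 = 1.160×10^4 mm⁴
I = 1.160×10^-8 m⁴
At the buckling limit P_cr = P = 3.830×10^5 N
From P_cr = π²EI/(K·L)²:  L = (1/K)·√(π²EI/P_cr) = (1/1)·√(π²×7.11×10^10×1.160×10^-8/3.830×10^5)
L = 0.146 m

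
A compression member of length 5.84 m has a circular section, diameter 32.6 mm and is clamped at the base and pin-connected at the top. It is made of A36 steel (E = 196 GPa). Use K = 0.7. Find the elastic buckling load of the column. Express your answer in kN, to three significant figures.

I = πd⁴/64 = π×32.6⁴/64 = 5.544×10^4 mm⁴
I = 5.544×10^4 mm⁴ = 5.544×10^-8 m⁴
Effective length L_e = K·L = 0.7 × 5.84 = 4.088 m
P_cr = π²EI / L_e² = π² × 196×10⁹ × 5.544×10^-8 / 4.088² = 6.418×10^3 N

P_cr ≈ 6.42 kN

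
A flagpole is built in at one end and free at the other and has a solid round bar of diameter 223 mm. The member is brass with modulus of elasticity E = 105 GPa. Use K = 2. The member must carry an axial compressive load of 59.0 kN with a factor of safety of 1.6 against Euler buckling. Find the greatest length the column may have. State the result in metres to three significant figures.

I = πd⁴/64 = π×223⁴/64 = 1.214×10^8 mm⁴
I = 1.214×10^-4 m⁴
Required critical load P_cr = n·P = 1.6 × 59.0 = 94.40 kN = 9.440×10^4 N
From P_cr = π²EI/(K·L)²:  L = (1/K)·√(π²EI/P_cr) = (1/2)·√(π²×1.05×10^11×1.214×10^-4/9.440×10^4)
L = 18.3 m

L_max ≈ 18.3 m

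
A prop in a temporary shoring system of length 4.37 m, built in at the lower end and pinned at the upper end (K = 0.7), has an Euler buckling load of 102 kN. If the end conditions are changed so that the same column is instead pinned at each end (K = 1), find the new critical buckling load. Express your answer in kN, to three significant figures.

P_cr ≈ 50.0 kN

P_cr ∝ 1/K², so P_cr,new = P_cr,old × (K_old/K_new)² = 102 × (0.7/1)²
= 102 × 0.4900 = 50.0 kN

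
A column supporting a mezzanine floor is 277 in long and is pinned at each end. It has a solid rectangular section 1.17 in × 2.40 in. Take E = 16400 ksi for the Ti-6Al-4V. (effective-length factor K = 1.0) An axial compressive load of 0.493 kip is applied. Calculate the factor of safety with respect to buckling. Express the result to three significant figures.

n ≈ 1.37

Buckling occurs about the weak axis: I_min = h·b³/12 with b = 1.17 in (the shorter side).
I_min = 2.40×1.17³/12 = 0.3203 in⁴
Effective length L_e = K·L = 1 × 277 = 277.0 in
P_cr = π²EI / L_e² = π² × 16400×10³ × 0.3203 / 277.0² = 675.7 lb
Factor of safety n = P_cr / P = 0.67573 / 0.493 = 1.37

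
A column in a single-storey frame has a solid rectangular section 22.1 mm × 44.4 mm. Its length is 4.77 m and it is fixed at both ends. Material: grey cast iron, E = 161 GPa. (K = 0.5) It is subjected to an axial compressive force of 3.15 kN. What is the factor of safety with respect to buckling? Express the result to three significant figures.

n ≈ 3.54

Buckling occurs about the weak axis: I_min = h·b³/12 with b = 22.1 mm (the shorter side).
I_min = 44.4×22.1³/12 = 3.994×10^4 mm⁴
I = 3.994×10^4 mm⁴ = 3.994×10^-8 m⁴
Effective length L_e = K·L = 0.5 × 4.77 = 2.385 m
P_cr = π²EI / L_e² = π² × 161×10⁹ × 3.994×10^-8 / 2.385² = 1.116×10^4 N
Factor of safety n = P_cr / P = 11.156 / 3.15 = 3.54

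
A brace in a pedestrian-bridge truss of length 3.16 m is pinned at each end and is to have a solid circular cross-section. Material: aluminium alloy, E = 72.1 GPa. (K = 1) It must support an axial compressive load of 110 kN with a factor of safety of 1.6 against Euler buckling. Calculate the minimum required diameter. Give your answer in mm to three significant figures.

Required P_cr = n·P = 1.6 × 110 = 176.0 kN
L_e = K·L = 1 × 3.16 = 3.160 m
Required I = P_cr·L_e²/(π²E) = 1.760×10^5 × 3.160² / (π² × 7.21×10^10) = 2.470×10^-6 m⁴
I_req = 2.470×10^6 mm⁴
Solid circle: I = πd⁴/64  ⇒  d = (64I/π)^(1/4) = (64×2.470×10^6/π)^(1/4) = 84.2 mm

d ≈ 84.2 mm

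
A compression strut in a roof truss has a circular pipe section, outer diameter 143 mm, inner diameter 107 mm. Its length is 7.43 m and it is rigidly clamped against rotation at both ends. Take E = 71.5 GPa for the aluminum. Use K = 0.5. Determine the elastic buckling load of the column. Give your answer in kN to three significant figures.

d_o = 143 mm, d_i = 107 mm
I = π(d_o⁴ − d_i⁴)/64 = π(143⁴ − 107.0⁴)/64 = 1.409×10^7 mm⁴
I = 1.409×10^7 mm⁴ = 1.409×10^-5 m⁴
Effective length L_e = K·L = 0.5 × 7.43 = 3.715 m
P_cr = π²EI / L_e² = π² × 71.5×10⁹ × 1.409×10^-5 / 3.715² = 7.205×10^5 N

P_cr ≈ 721 kN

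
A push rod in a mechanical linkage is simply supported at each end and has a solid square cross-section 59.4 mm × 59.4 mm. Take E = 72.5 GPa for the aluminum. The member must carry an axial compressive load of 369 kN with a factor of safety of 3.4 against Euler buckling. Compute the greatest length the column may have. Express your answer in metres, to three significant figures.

I = a⁴/12 = 59.4⁴/12 = 1.037×10^6 mm⁴
I = 1.037×10^-6 m⁴
Required critical load P_cr = n·P = 3.4 × 369 = 1255 kN = 1.255×10^6 N
From P_cr = π²EI/(K·L)²:  L = (1/K)·√(π²EI/P_cr) = (1/1)·√(π²×7.25×10^10×1.037×10^-6/1.255×10^6)
L = 0.769 m

L_max ≈ 0.769 m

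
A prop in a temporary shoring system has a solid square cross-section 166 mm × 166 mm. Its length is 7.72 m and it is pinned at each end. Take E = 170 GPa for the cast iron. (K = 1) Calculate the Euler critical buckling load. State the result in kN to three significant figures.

P_cr ≈ 1780 kN

I = a⁴/12 = 166⁴/12 = 6.328×10^7 mm⁴
I = 6.328×10^7 mm⁴ = 6.328×10^-5 m⁴
Effective length L_e = K·L = 1 × 7.72 = 7.720 m
P_cr = π²EI / L_e² = π² × 170×10⁹ × 6.328×10^-5 / 7.720² = 1.781×10^6 N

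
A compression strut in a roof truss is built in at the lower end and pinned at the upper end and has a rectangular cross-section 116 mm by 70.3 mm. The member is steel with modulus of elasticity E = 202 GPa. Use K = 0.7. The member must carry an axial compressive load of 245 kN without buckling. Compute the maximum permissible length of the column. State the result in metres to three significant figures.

Buckling occurs about the weak axis: I_min = h·b³/12 with b = 70.3 mm (the shorter side).
I_min = 116×70.3³/12 = 3.358×10^6 mm⁴
I = 3.358×10^-6 m⁴
At the buckling limit P_cr = P = 2.450×10^5 N
From P_cr = π²EI/(K·L)²:  L = (1/K)·√(π²EI/P_cr) = (1/0.7)·√(π²×2.02×10^11×3.358×10^-6/2.450×10^5)
L = 7.47 m

L_max ≈ 7.47 m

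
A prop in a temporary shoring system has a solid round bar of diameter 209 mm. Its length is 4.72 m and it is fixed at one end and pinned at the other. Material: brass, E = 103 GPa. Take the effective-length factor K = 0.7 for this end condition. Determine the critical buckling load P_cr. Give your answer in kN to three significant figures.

P_cr ≈ 8720 kN

I = πd⁴/64 = π×209⁴/64 = 9.366×10^7 mm⁴
I = 9.366×10^7 mm⁴ = 9.366×10^-5 m⁴
Effective length L_e = K·L = 0.7 × 4.72 = 3.304 m
P_cr = π²EI / L_e² = π² × 103×10⁹ × 9.366×10^-5 / 3.304² = 8.722×10^6 N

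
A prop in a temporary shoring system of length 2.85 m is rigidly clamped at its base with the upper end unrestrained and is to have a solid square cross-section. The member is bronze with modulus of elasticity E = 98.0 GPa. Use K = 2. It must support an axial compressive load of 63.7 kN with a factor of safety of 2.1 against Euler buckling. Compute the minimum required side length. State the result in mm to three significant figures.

a ≈ 85.7 mm

Required P_cr = n·P = 2.1 × 63.7 = 133.8 kN
L_e = K·L = 2 × 2.85 = 5.700 m
Required I = P_cr·L_e²/(π²E) = 1.338×10^5 × 5.700² / (π² × 9.80×10^10) = 4.493×10^-6 m⁴
I_req = 4.493×10^6 mm⁴
Solid square: I = a⁴/12  ⇒  a = (12I)^(1/4) = (12×4.493×10^6)^(1/4) = 85.7 mm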